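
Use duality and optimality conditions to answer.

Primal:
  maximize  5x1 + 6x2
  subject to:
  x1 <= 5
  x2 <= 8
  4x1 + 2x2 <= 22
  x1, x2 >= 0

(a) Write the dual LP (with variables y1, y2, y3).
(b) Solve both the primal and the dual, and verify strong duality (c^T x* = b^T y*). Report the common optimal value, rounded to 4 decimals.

The standard primal-dual pair for 'max c^T x s.t. A x <= b, x >= 0' is:
  Dual:  min b^T y  s.t.  A^T y >= c,  y >= 0.

So the dual LP is:
  minimize  5y1 + 8y2 + 22y3
  subject to:
    y1 + 4y3 >= 5
    y2 + 2y3 >= 6
    y1, y2, y3 >= 0

Solving the primal: x* = (1.5, 8).
  primal value c^T x* = 55.5.
Solving the dual: y* = (0, 3.5, 1.25).
  dual value b^T y* = 55.5.
Strong duality: c^T x* = b^T y*. Confirmed.

55.5


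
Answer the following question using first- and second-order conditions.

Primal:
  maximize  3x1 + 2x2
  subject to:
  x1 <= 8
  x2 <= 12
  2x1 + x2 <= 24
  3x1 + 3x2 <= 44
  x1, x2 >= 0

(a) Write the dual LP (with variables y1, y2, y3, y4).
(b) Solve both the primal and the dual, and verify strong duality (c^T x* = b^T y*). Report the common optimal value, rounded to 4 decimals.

The standard primal-dual pair for 'max c^T x s.t. A x <= b, x >= 0' is:
  Dual:  min b^T y  s.t.  A^T y >= c,  y >= 0.

So the dual LP is:
  minimize  8y1 + 12y2 + 24y3 + 44y4
  subject to:
    y1 + 2y3 + 3y4 >= 3
    y2 + y3 + 3y4 >= 2
    y1, y2, y3, y4 >= 0

Solving the primal: x* = (8, 6.6667).
  primal value c^T x* = 37.3333.
Solving the dual: y* = (1, 0, 0, 0.6667).
  dual value b^T y* = 37.3333.
Strong duality: c^T x* = b^T y*. Confirmed.

37.3333


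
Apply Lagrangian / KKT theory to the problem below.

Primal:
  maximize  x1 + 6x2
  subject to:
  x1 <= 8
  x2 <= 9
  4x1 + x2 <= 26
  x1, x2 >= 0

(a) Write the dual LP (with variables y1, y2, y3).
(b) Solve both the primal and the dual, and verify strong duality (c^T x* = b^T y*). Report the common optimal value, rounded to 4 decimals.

The standard primal-dual pair for 'max c^T x s.t. A x <= b, x >= 0' is:
  Dual:  min b^T y  s.t.  A^T y >= c,  y >= 0.

So the dual LP is:
  minimize  8y1 + 9y2 + 26y3
  subject to:
    y1 + 4y3 >= 1
    y2 + y3 >= 6
    y1, y2, y3 >= 0

Solving the primal: x* = (4.25, 9).
  primal value c^T x* = 58.25.
Solving the dual: y* = (0, 5.75, 0.25).
  dual value b^T y* = 58.25.
Strong duality: c^T x* = b^T y*. Confirmed.

58.25


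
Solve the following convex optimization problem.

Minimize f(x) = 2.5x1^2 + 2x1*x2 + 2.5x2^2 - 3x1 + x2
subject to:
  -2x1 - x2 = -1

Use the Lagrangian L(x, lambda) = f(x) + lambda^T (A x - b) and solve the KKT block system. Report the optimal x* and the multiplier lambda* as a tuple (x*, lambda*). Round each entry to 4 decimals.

Form the Lagrangian:
  L(x, lambda) = (1/2) x^T Q x + c^T x + lambda^T (A x - b)
Stationarity (grad_x L = 0): Q x + c + A^T lambda = 0.
Primal feasibility: A x = b.

This gives the KKT block system:
  [ Q   A^T ] [ x     ]   [-c ]
  [ A    0  ] [ lambda ] = [ b ]

Solving the linear system:
  x*      = (0.7647, -0.5294)
  lambda* = (-0.1176)
  f(x*)   = -1.4706

x* = (0.7647, -0.5294), lambda* = (-0.1176)


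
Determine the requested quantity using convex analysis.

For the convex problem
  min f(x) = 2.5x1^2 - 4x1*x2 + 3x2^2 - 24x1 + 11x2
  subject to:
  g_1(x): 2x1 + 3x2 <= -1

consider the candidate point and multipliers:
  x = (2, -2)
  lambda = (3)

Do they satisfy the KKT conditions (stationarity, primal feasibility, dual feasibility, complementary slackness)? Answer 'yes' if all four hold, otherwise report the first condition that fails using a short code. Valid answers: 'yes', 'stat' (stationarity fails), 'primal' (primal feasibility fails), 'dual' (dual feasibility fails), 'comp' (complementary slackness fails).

Gradient of f: grad f(x) = Q x + c = (-6, -9)
Constraint values g_i(x) = a_i^T x - b_i:
  g_1((2, -2)) = -1
Stationarity residual: grad f(x) + sum_i lambda_i a_i = (0, 0)
  -> stationarity OK
Primal feasibility (all g_i <= 0): OK
Dual feasibility (all lambda_i >= 0): OK
Complementary slackness (lambda_i * g_i(x) = 0 for all i): FAILS

Verdict: the first failing condition is complementary_slackness -> comp.

comp


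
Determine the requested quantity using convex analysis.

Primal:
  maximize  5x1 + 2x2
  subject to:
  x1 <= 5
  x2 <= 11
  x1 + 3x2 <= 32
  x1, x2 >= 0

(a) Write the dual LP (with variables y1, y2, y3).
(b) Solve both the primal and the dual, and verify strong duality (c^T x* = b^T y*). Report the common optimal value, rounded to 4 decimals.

The standard primal-dual pair for 'max c^T x s.t. A x <= b, x >= 0' is:
  Dual:  min b^T y  s.t.  A^T y >= c,  y >= 0.

So the dual LP is:
  minimize  5y1 + 11y2 + 32y3
  subject to:
    y1 + y3 >= 5
    y2 + 3y3 >= 2
    y1, y2, y3 >= 0

Solving the primal: x* = (5, 9).
  primal value c^T x* = 43.
Solving the dual: y* = (4.3333, 0, 0.6667).
  dual value b^T y* = 43.
Strong duality: c^T x* = b^T y*. Confirmed.

43


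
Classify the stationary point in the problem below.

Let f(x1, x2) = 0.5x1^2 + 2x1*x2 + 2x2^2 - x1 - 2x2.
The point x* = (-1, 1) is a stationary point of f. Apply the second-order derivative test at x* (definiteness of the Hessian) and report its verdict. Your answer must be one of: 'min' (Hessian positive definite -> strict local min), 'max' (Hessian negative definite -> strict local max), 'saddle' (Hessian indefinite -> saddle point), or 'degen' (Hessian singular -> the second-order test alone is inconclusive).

Compute the Hessian H = grad^2 f:
  H = [[1, 2], [2, 4]]
Verify stationarity: grad f(x*) = H x* + g = (0, 0).
Eigenvalues of H: 0, 5.
H has a zero eigenvalue (singular; positive semidefinite but not definite), so H is neither positive definite, negative definite, nor indefinite. The second-order test alone is inconclusive -> degen.
(Indeed, f is constant along the null direction of H through x*, so x* is not a strict local extremum.)

degen


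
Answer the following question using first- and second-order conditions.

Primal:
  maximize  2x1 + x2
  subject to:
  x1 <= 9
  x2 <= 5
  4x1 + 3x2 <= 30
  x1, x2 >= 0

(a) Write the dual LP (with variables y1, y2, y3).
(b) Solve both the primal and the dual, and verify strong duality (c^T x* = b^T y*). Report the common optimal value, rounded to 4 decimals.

The standard primal-dual pair for 'max c^T x s.t. A x <= b, x >= 0' is:
  Dual:  min b^T y  s.t.  A^T y >= c,  y >= 0.

So the dual LP is:
  minimize  9y1 + 5y2 + 30y3
  subject to:
    y1 + 4y3 >= 2
    y2 + 3y3 >= 1
    y1, y2, y3 >= 0

Solving the primal: x* = (7.5, 0).
  primal value c^T x* = 15.
Solving the dual: y* = (0, 0, 0.5).
  dual value b^T y* = 15.
Strong duality: c^T x* = b^T y*. Confirmed.

15


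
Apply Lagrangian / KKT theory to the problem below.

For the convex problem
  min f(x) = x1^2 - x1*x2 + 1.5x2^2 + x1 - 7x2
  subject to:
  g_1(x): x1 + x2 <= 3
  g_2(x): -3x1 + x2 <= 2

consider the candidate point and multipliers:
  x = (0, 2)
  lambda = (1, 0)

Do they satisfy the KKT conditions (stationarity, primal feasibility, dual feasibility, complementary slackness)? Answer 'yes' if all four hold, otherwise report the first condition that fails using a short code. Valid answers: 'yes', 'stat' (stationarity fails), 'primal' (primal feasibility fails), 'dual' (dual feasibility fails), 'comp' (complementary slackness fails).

Gradient of f: grad f(x) = Q x + c = (-1, -1)
Constraint values g_i(x) = a_i^T x - b_i:
  g_1((0, 2)) = -1
  g_2((0, 2)) = 0
Stationarity residual: grad f(x) + sum_i lambda_i a_i = (0, 0)
  -> stationarity OK
Primal feasibility (all g_i <= 0): OK
Dual feasibility (all lambda_i >= 0): OK
Complementary slackness (lambda_i * g_i(x) = 0 for all i): FAILS

Verdict: the first failing condition is complementary_slackness -> comp.

comp


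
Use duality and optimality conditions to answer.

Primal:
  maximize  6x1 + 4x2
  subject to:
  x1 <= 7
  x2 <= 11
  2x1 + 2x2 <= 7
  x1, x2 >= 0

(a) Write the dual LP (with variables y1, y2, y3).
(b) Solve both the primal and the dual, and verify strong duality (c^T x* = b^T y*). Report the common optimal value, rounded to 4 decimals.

The standard primal-dual pair for 'max c^T x s.t. A x <= b, x >= 0' is:
  Dual:  min b^T y  s.t.  A^T y >= c,  y >= 0.

So the dual LP is:
  minimize  7y1 + 11y2 + 7y3
  subject to:
    y1 + 2y3 >= 6
    y2 + 2y3 >= 4
    y1, y2, y3 >= 0

Solving the primal: x* = (3.5, 0).
  primal value c^T x* = 21.
Solving the dual: y* = (0, 0, 3).
  dual value b^T y* = 21.
Strong duality: c^T x* = b^T y*. Confirmed.

21


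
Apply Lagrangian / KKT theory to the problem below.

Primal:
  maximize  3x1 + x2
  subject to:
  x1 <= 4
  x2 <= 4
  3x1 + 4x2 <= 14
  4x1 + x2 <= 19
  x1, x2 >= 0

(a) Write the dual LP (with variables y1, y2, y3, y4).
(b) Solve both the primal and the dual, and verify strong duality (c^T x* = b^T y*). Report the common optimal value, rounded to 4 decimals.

The standard primal-dual pair for 'max c^T x s.t. A x <= b, x >= 0' is:
  Dual:  min b^T y  s.t.  A^T y >= c,  y >= 0.

So the dual LP is:
  minimize  4y1 + 4y2 + 14y3 + 19y4
  subject to:
    y1 + 3y3 + 4y4 >= 3
    y2 + 4y3 + y4 >= 1
    y1, y2, y3, y4 >= 0

Solving the primal: x* = (4, 0.5).
  primal value c^T x* = 12.5.
Solving the dual: y* = (2.25, 0, 0.25, 0).
  dual value b^T y* = 12.5.
Strong duality: c^T x* = b^T y*. Confirmed.

12.5


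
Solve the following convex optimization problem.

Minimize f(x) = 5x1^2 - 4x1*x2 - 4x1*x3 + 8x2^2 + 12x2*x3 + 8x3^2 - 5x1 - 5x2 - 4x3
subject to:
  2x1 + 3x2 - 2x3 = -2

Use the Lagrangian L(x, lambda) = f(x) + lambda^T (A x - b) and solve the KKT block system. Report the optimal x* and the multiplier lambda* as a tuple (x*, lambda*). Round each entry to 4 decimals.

Form the Lagrangian:
  L(x, lambda) = (1/2) x^T Q x + c^T x + lambda^T (A x - b)
Stationarity (grad_x L = 0): Q x + c + A^T lambda = 0.
Primal feasibility: A x = b.

This gives the KKT block system:
  [ Q   A^T ] [ x     ]   [-c ]
  [ A    0  ] [ lambda ] = [ b ]

Solving the linear system:
  x*      = (0.4251, -0.4097, 0.8106)
  lambda* = (1.1762)
  f(x*)   = -0.4835

x* = (0.4251, -0.4097, 0.8106), lambda* = (1.1762)


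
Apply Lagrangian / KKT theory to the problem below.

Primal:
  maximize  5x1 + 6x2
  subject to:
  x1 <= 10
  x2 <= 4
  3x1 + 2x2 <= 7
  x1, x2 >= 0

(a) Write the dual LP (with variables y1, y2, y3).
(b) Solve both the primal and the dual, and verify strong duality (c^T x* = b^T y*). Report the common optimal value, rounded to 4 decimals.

The standard primal-dual pair for 'max c^T x s.t. A x <= b, x >= 0' is:
  Dual:  min b^T y  s.t.  A^T y >= c,  y >= 0.

So the dual LP is:
  minimize  10y1 + 4y2 + 7y3
  subject to:
    y1 + 3y3 >= 5
    y2 + 2y3 >= 6
    y1, y2, y3 >= 0

Solving the primal: x* = (0, 3.5).
  primal value c^T x* = 21.
Solving the dual: y* = (0, 0, 3).
  dual value b^T y* = 21.
Strong duality: c^T x* = b^T y*. Confirmed.

21


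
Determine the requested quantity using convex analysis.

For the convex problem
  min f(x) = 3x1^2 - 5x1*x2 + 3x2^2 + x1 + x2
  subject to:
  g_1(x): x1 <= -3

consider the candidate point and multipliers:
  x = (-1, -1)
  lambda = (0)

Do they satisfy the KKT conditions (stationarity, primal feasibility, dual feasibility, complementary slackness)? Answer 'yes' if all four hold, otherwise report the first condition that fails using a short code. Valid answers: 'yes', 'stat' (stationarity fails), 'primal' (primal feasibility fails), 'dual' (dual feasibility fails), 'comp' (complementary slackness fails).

Gradient of f: grad f(x) = Q x + c = (0, 0)
Constraint values g_i(x) = a_i^T x - b_i:
  g_1((-1, -1)) = 2
Stationarity residual: grad f(x) + sum_i lambda_i a_i = (0, 0)
  -> stationarity OK
Primal feasibility (all g_i <= 0): FAILS
Dual feasibility (all lambda_i >= 0): OK
Complementary slackness (lambda_i * g_i(x) = 0 for all i): OK

Verdict: the first failing condition is primal_feasibility -> primal.

primal


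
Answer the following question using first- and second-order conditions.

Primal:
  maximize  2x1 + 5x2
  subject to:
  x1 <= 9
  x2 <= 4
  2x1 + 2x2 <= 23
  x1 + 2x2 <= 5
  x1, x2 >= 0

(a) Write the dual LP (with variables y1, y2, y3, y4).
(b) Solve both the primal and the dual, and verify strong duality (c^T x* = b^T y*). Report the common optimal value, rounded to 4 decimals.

The standard primal-dual pair for 'max c^T x s.t. A x <= b, x >= 0' is:
  Dual:  min b^T y  s.t.  A^T y >= c,  y >= 0.

So the dual LP is:
  minimize  9y1 + 4y2 + 23y3 + 5y4
  subject to:
    y1 + 2y3 + y4 >= 2
    y2 + 2y3 + 2y4 >= 5
    y1, y2, y3, y4 >= 0

Solving the primal: x* = (0, 2.5).
  primal value c^T x* = 12.5.
Solving the dual: y* = (0, 0, 0, 2.5).
  dual value b^T y* = 12.5.
Strong duality: c^T x* = b^T y*. Confirmed.

12.5


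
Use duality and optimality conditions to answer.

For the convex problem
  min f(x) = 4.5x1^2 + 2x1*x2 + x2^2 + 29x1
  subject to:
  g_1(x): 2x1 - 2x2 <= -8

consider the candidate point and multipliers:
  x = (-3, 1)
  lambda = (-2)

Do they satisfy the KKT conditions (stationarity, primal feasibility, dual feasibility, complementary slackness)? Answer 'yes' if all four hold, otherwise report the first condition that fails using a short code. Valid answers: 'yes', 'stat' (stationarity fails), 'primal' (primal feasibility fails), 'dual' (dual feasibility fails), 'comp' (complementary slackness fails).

Gradient of f: grad f(x) = Q x + c = (4, -4)
Constraint values g_i(x) = a_i^T x - b_i:
  g_1((-3, 1)) = 0
Stationarity residual: grad f(x) + sum_i lambda_i a_i = (0, 0)
  -> stationarity OK
Primal feasibility (all g_i <= 0): OK
Dual feasibility (all lambda_i >= 0): FAILS
Complementary slackness (lambda_i * g_i(x) = 0 for all i): OK

Verdict: the first failing condition is dual_feasibility -> dual.

dual


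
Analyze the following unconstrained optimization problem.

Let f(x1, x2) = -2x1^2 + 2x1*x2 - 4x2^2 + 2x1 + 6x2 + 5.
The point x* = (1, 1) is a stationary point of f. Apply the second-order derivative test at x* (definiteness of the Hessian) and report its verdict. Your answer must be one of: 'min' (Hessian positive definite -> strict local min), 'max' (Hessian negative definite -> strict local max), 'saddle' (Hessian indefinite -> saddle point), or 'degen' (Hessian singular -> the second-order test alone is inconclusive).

Compute the Hessian H = grad^2 f:
  H = [[-4, 2], [2, -8]]
Verify stationarity: grad f(x*) = H x* + g = (0, 0).
Eigenvalues of H: -8.8284, -3.1716.
Both eigenvalues < 0, so H is negative definite -> x* is a strict local max.

max


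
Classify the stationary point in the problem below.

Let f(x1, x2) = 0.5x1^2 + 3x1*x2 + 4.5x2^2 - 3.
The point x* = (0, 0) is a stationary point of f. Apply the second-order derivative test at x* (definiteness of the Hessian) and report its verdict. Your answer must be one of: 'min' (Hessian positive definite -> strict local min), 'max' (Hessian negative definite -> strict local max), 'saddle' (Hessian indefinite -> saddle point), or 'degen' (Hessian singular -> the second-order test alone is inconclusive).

Compute the Hessian H = grad^2 f:
  H = [[1, 3], [3, 9]]
Verify stationarity: grad f(x*) = H x* + g = (0, 0).
Eigenvalues of H: 0, 10.
H has a zero eigenvalue (singular; positive semidefinite but not definite), so H is neither positive definite, negative definite, nor indefinite. The second-order test alone is inconclusive -> degen.
(Indeed, f is constant along the null direction of H through x*, so x* is not a strict local extremum.)

degen


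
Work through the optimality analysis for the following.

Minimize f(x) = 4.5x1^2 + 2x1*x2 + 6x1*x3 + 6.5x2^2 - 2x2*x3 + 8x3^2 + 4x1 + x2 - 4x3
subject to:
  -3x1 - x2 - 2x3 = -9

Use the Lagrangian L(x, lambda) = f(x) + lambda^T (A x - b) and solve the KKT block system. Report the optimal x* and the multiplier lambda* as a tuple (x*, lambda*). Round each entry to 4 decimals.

Form the Lagrangian:
  L(x, lambda) = (1/2) x^T Q x + c^T x + lambda^T (A x - b)
Stationarity (grad_x L = 0): Q x + c + A^T lambda = 0.
Primal feasibility: A x = b.

This gives the KKT block system:
  [ Q   A^T ] [ x     ]   [-c ]
  [ A    0  ] [ lambda ] = [ b ]

Solving the linear system:
  x*      = (2.4006, 0.4416, 0.6782)
  lambda* = (10.1861)
  f(x*)   = 49.5032

x* = (2.4006, 0.4416, 0.6782), lambda* = (10.1861)


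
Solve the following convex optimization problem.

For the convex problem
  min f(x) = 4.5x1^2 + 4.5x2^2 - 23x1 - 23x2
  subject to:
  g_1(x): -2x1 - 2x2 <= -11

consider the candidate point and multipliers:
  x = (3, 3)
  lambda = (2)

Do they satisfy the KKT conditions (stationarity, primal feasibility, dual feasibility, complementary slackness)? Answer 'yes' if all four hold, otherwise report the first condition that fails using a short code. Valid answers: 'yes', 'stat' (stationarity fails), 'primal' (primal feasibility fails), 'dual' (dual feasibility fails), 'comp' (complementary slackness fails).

Gradient of f: grad f(x) = Q x + c = (4, 4)
Constraint values g_i(x) = a_i^T x - b_i:
  g_1((3, 3)) = -1
Stationarity residual: grad f(x) + sum_i lambda_i a_i = (0, 0)
  -> stationarity OK
Primal feasibility (all g_i <= 0): OK
Dual feasibility (all lambda_i >= 0): OK
Complementary slackness (lambda_i * g_i(x) = 0 for all i): FAILS

Verdict: the first failing condition is complementary_slackness -> comp.

comp


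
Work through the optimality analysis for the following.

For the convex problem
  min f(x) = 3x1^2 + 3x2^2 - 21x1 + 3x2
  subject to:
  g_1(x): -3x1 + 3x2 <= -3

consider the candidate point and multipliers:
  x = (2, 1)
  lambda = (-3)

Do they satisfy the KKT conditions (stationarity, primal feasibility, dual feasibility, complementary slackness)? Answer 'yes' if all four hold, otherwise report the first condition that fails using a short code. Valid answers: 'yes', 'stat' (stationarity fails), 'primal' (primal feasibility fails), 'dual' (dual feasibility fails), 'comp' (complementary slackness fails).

Gradient of f: grad f(x) = Q x + c = (-9, 9)
Constraint values g_i(x) = a_i^T x - b_i:
  g_1((2, 1)) = 0
Stationarity residual: grad f(x) + sum_i lambda_i a_i = (0, 0)
  -> stationarity OK
Primal feasibility (all g_i <= 0): OK
Dual feasibility (all lambda_i >= 0): FAILS
Complementary slackness (lambda_i * g_i(x) = 0 for all i): OK

Verdict: the first failing condition is dual_feasibility -> dual.

dual


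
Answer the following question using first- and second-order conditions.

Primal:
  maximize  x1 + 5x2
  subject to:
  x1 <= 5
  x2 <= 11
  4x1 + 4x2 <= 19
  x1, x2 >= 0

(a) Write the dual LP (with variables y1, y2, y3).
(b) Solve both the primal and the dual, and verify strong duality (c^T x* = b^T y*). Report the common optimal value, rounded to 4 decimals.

The standard primal-dual pair for 'max c^T x s.t. A x <= b, x >= 0' is:
  Dual:  min b^T y  s.t.  A^T y >= c,  y >= 0.

So the dual LP is:
  minimize  5y1 + 11y2 + 19y3
  subject to:
    y1 + 4y3 >= 1
    y2 + 4y3 >= 5
    y1, y2, y3 >= 0

Solving the primal: x* = (0, 4.75).
  primal value c^T x* = 23.75.
Solving the dual: y* = (0, 0, 1.25).
  dual value b^T y* = 23.75.
Strong duality: c^T x* = b^T y*. Confirmed.

23.75


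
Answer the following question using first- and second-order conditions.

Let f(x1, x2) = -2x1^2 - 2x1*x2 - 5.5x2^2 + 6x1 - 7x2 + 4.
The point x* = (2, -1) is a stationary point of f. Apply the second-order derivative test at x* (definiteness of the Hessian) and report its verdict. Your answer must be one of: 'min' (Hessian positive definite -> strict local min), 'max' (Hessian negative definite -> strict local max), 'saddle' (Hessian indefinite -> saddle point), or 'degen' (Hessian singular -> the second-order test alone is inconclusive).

Compute the Hessian H = grad^2 f:
  H = [[-4, -2], [-2, -11]]
Verify stationarity: grad f(x*) = H x* + g = (0, 0).
Eigenvalues of H: -11.5311, -3.4689.
Both eigenvalues < 0, so H is negative definite -> x* is a strict local max.

max


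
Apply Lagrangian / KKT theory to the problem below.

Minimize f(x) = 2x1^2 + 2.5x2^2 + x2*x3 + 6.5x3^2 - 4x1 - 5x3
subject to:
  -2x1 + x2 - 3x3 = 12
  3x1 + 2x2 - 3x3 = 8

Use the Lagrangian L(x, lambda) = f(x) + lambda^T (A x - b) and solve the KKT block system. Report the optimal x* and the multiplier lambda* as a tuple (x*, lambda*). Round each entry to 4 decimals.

Form the Lagrangian:
  L(x, lambda) = (1/2) x^T Q x + c^T x + lambda^T (A x - b)
Stationarity (grad_x L = 0): Q x + c + A^T lambda = 0.
Primal feasibility: A x = b.

This gives the KKT block system:
  [ Q   A^T ] [ x     ]   [-c ]
  [ A    0  ] [ lambda ] = [ b ]

Solving the linear system:
  x*      = (-1.369, 2.8451, -2.1389)
  lambda* = (-7.8875, -2.0996)
  f(x*)   = 63.8085

x* = (-1.369, 2.8451, -2.1389), lambda* = (-7.8875, -2.0996)


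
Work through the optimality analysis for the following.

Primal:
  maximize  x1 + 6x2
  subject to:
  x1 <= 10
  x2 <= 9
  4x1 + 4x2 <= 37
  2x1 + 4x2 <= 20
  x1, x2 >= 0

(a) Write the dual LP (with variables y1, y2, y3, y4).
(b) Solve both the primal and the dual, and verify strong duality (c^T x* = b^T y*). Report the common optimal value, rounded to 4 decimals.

The standard primal-dual pair for 'max c^T x s.t. A x <= b, x >= 0' is:
  Dual:  min b^T y  s.t.  A^T y >= c,  y >= 0.

So the dual LP is:
  minimize  10y1 + 9y2 + 37y3 + 20y4
  subject to:
    y1 + 4y3 + 2y4 >= 1
    y2 + 4y3 + 4y4 >= 6
    y1, y2, y3, y4 >= 0

Solving the primal: x* = (0, 5).
  primal value c^T x* = 30.
Solving the dual: y* = (0, 0, 0, 1.5).
  dual value b^T y* = 30.
Strong duality: c^T x* = b^T y*. Confirmed.

30


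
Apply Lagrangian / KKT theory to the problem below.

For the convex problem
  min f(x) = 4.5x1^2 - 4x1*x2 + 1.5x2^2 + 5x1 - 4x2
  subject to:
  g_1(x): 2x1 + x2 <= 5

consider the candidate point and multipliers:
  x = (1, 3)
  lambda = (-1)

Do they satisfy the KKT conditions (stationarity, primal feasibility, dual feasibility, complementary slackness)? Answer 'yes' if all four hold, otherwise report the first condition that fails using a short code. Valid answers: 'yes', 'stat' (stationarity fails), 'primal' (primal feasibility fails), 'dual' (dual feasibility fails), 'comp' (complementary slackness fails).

Gradient of f: grad f(x) = Q x + c = (2, 1)
Constraint values g_i(x) = a_i^T x - b_i:
  g_1((1, 3)) = 0
Stationarity residual: grad f(x) + sum_i lambda_i a_i = (0, 0)
  -> stationarity OK
Primal feasibility (all g_i <= 0): OK
Dual feasibility (all lambda_i >= 0): FAILS
Complementary slackness (lambda_i * g_i(x) = 0 for all i): OK

Verdict: the first failing condition is dual_feasibility -> dual.

dual


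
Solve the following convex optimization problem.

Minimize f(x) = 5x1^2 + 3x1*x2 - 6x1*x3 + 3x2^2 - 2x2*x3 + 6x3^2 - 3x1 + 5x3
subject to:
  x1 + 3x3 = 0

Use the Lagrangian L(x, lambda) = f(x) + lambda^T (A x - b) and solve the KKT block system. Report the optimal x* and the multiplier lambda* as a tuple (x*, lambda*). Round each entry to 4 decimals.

Form the Lagrangian:
  L(x, lambda) = (1/2) x^T Q x + c^T x + lambda^T (A x - b)
Stationarity (grad_x L = 0): Q x + c + A^T lambda = 0.
Primal feasibility: A x = b.

This gives the KKT block system:
  [ Q   A^T ] [ x     ]   [-c ]
  [ A    0  ] [ lambda ] = [ b ]

Solving the linear system:
  x*      = (0.3564, -0.2178, -0.1188)
  lambda* = (-0.6238)
  f(x*)   = -0.8317

x* = (0.3564, -0.2178, -0.1188), lambda* = (-0.6238)


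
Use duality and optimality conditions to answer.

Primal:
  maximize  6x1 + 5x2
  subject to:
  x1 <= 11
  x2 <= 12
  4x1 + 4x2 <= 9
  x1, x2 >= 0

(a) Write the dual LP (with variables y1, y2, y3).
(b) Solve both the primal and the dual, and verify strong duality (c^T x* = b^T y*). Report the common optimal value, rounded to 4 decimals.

The standard primal-dual pair for 'max c^T x s.t. A x <= b, x >= 0' is:
  Dual:  min b^T y  s.t.  A^T y >= c,  y >= 0.

So the dual LP is:
  minimize  11y1 + 12y2 + 9y3
  subject to:
    y1 + 4y3 >= 6
    y2 + 4y3 >= 5
    y1, y2, y3 >= 0

Solving the primal: x* = (2.25, 0).
  primal value c^T x* = 13.5.
Solving the dual: y* = (0, 0, 1.5).
  dual value b^T y* = 13.5.
Strong duality: c^T x* = b^T y*. Confirmed.

13.5


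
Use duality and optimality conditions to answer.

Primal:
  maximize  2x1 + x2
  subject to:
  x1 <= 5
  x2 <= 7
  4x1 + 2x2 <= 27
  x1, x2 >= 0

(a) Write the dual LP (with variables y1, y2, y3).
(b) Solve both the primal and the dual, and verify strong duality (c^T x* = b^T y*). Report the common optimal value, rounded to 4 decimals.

The standard primal-dual pair for 'max c^T x s.t. A x <= b, x >= 0' is:
  Dual:  min b^T y  s.t.  A^T y >= c,  y >= 0.

So the dual LP is:
  minimize  5y1 + 7y2 + 27y3
  subject to:
    y1 + 4y3 >= 2
    y2 + 2y3 >= 1
    y1, y2, y3 >= 0

Solving the primal: x* = (3.25, 7).
  primal value c^T x* = 13.5.
Solving the dual: y* = (0, 0, 0.5).
  dual value b^T y* = 13.5.
Strong duality: c^T x* = b^T y*. Confirmed.

13.5


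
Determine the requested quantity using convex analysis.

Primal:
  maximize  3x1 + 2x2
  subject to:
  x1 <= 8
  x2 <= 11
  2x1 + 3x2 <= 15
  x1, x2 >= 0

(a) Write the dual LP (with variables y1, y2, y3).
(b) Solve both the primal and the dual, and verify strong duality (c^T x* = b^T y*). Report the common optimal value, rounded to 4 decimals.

The standard primal-dual pair for 'max c^T x s.t. A x <= b, x >= 0' is:
  Dual:  min b^T y  s.t.  A^T y >= c,  y >= 0.

So the dual LP is:
  minimize  8y1 + 11y2 + 15y3
  subject to:
    y1 + 2y3 >= 3
    y2 + 3y3 >= 2
    y1, y2, y3 >= 0

Solving the primal: x* = (7.5, 0).
  primal value c^T x* = 22.5.
Solving the dual: y* = (0, 0, 1.5).
  dual value b^T y* = 22.5.
Strong duality: c^T x* = b^T y*. Confirmed.

22.5


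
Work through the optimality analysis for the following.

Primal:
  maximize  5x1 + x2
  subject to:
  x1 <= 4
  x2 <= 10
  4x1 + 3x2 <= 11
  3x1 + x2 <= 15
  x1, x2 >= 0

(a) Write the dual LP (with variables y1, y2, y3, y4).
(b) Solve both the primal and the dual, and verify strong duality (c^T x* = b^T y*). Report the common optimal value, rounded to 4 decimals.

The standard primal-dual pair for 'max c^T x s.t. A x <= b, x >= 0' is:
  Dual:  min b^T y  s.t.  A^T y >= c,  y >= 0.

So the dual LP is:
  minimize  4y1 + 10y2 + 11y3 + 15y4
  subject to:
    y1 + 4y3 + 3y4 >= 5
    y2 + 3y3 + y4 >= 1
    y1, y2, y3, y4 >= 0

Solving the primal: x* = (2.75, 0).
  primal value c^T x* = 13.75.
Solving the dual: y* = (0, 0, 1.25, 0).
  dual value b^T y* = 13.75.
Strong duality: c^T x* = b^T y*. Confirmed.

13.75


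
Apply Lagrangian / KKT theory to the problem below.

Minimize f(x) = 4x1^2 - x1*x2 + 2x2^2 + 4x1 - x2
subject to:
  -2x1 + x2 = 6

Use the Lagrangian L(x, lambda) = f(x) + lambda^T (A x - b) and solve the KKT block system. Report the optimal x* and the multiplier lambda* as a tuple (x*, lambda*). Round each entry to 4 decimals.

Form the Lagrangian:
  L(x, lambda) = (1/2) x^T Q x + c^T x + lambda^T (A x - b)
Stationarity (grad_x L = 0): Q x + c + A^T lambda = 0.
Primal feasibility: A x = b.

This gives the KKT block system:
  [ Q   A^T ] [ x     ]   [-c ]
  [ A    0  ] [ lambda ] = [ b ]

Solving the linear system:
  x*      = (-2.2, 1.6)
  lambda* = (-7.6)
  f(x*)   = 17.6

x* = (-2.2, 1.6), lambda* = (-7.6)


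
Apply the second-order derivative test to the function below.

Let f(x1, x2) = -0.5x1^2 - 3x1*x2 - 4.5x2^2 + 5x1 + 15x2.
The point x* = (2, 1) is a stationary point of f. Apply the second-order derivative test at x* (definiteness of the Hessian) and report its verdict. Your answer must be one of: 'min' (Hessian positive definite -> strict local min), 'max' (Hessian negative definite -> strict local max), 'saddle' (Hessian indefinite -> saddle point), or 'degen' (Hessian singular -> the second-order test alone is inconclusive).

Compute the Hessian H = grad^2 f:
  H = [[-1, -3], [-3, -9]]
Verify stationarity: grad f(x*) = H x* + g = (0, 0).
Eigenvalues of H: -10, 0.
H has a zero eigenvalue (singular; negative semidefinite but not definite), so H is neither positive definite, negative definite, nor indefinite. The second-order test alone is inconclusive -> degen.
(Indeed, f is constant along the null direction of H through x*, so x* is not a strict local extremum.)

degen


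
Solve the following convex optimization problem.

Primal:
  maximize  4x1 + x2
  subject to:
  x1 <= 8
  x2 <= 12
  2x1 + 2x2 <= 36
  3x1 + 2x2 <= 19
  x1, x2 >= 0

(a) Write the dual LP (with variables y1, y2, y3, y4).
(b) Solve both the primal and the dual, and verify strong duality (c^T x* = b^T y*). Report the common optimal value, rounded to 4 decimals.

The standard primal-dual pair for 'max c^T x s.t. A x <= b, x >= 0' is:
  Dual:  min b^T y  s.t.  A^T y >= c,  y >= 0.

So the dual LP is:
  minimize  8y1 + 12y2 + 36y3 + 19y4
  subject to:
    y1 + 2y3 + 3y4 >= 4
    y2 + 2y3 + 2y4 >= 1
    y1, y2, y3, y4 >= 0

Solving the primal: x* = (6.3333, 0).
  primal value c^T x* = 25.3333.
Solving the dual: y* = (0, 0, 0, 1.3333).
  dual value b^T y* = 25.3333.
Strong duality: c^T x* = b^T y*. Confirmed.

25.3333


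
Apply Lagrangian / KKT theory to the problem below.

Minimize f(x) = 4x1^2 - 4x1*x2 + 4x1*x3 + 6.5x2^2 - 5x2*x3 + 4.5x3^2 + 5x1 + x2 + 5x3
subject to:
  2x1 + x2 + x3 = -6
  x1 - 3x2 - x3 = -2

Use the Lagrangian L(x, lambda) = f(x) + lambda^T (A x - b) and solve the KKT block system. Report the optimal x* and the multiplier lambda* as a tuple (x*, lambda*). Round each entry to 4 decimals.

Form the Lagrangian:
  L(x, lambda) = (1/2) x^T Q x + c^T x + lambda^T (A x - b)
Stationarity (grad_x L = 0): Q x + c + A^T lambda = 0.
Primal feasibility: A x = b.

This gives the KKT block system:
  [ Q   A^T ] [ x     ]   [-c ]
  [ A    0  ] [ lambda ] = [ b ]

Solving the linear system:
  x*      = (-2.9438, -0.4156, 0.3031)
  lambda* = (5.8813, 3.9125)
  f(x*)   = 14.7469

x* = (-2.9438, -0.4156, 0.3031), lambda* = (5.8813, 3.9125)


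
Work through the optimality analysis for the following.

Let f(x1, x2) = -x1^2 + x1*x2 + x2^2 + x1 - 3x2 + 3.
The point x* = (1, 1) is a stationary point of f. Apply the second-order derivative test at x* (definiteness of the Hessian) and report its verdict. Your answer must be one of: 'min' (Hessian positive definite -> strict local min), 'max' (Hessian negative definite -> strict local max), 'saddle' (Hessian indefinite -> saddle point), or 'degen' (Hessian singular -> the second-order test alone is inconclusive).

Compute the Hessian H = grad^2 f:
  H = [[-2, 1], [1, 2]]
Verify stationarity: grad f(x*) = H x* + g = (0, 0).
Eigenvalues of H: -2.2361, 2.2361.
Eigenvalues have mixed signs, so H is indefinite -> x* is a saddle point.

saddle


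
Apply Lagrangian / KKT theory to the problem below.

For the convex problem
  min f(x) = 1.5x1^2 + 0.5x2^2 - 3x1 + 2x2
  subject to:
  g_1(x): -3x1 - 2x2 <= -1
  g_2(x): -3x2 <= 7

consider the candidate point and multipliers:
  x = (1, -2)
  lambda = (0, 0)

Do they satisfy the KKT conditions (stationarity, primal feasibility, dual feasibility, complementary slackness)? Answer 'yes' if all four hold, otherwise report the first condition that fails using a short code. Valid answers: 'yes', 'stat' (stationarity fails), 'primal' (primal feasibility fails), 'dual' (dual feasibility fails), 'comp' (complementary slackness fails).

Gradient of f: grad f(x) = Q x + c = (0, 0)
Constraint values g_i(x) = a_i^T x - b_i:
  g_1((1, -2)) = 2
  g_2((1, -2)) = -1
Stationarity residual: grad f(x) + sum_i lambda_i a_i = (0, 0)
  -> stationarity OK
Primal feasibility (all g_i <= 0): FAILS
Dual feasibility (all lambda_i >= 0): OK
Complementary slackness (lambda_i * g_i(x) = 0 for all i): OK

Verdict: the first failing condition is primal_feasibility -> primal.

primal


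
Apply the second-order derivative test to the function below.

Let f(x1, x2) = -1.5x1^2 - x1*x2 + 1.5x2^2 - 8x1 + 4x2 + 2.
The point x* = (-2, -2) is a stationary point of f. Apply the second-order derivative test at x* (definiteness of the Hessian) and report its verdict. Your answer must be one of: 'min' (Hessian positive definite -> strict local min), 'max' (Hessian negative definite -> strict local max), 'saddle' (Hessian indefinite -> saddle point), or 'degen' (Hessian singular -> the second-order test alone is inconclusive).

Compute the Hessian H = grad^2 f:
  H = [[-3, -1], [-1, 3]]
Verify stationarity: grad f(x*) = H x* + g = (0, 0).
Eigenvalues of H: -3.1623, 3.1623.
Eigenvalues have mixed signs, so H is indefinite -> x* is a saddle point.

saddle


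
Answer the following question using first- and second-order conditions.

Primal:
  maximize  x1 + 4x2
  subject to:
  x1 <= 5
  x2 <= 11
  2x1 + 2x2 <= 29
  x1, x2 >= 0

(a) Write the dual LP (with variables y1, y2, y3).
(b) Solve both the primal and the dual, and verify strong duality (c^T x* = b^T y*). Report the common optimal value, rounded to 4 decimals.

The standard primal-dual pair for 'max c^T x s.t. A x <= b, x >= 0' is:
  Dual:  min b^T y  s.t.  A^T y >= c,  y >= 0.

So the dual LP is:
  minimize  5y1 + 11y2 + 29y3
  subject to:
    y1 + 2y3 >= 1
    y2 + 2y3 >= 4
    y1, y2, y3 >= 0

Solving the primal: x* = (3.5, 11).
  primal value c^T x* = 47.5.
Solving the dual: y* = (0, 3, 0.5).
  dual value b^T y* = 47.5.
Strong duality: c^T x* = b^T y*. Confirmed.

47.5


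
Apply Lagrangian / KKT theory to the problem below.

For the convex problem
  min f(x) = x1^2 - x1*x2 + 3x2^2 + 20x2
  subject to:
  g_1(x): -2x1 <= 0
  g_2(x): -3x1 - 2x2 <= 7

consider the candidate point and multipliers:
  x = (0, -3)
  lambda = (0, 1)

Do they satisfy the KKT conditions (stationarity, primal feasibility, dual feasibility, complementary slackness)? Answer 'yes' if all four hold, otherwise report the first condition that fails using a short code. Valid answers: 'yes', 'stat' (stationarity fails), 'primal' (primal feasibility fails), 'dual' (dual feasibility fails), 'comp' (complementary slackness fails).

Gradient of f: grad f(x) = Q x + c = (3, 2)
Constraint values g_i(x) = a_i^T x - b_i:
  g_1((0, -3)) = 0
  g_2((0, -3)) = -1
Stationarity residual: grad f(x) + sum_i lambda_i a_i = (0, 0)
  -> stationarity OK
Primal feasibility (all g_i <= 0): OK
Dual feasibility (all lambda_i >= 0): OK
Complementary slackness (lambda_i * g_i(x) = 0 for all i): FAILS

Verdict: the first failing condition is complementary_slackness -> comp.

comp


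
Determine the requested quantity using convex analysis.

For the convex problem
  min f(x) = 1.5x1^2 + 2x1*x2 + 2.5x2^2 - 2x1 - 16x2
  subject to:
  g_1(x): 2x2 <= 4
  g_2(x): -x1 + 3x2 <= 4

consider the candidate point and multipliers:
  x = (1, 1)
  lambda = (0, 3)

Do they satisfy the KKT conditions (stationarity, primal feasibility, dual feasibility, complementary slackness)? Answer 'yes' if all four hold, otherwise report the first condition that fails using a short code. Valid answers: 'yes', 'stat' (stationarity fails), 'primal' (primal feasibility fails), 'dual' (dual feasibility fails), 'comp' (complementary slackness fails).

Gradient of f: grad f(x) = Q x + c = (3, -9)
Constraint values g_i(x) = a_i^T x - b_i:
  g_1((1, 1)) = -2
  g_2((1, 1)) = -2
Stationarity residual: grad f(x) + sum_i lambda_i a_i = (0, 0)
  -> stationarity OK
Primal feasibility (all g_i <= 0): OK
Dual feasibility (all lambda_i >= 0): OK
Complementary slackness (lambda_i * g_i(x) = 0 for all i): FAILS

Verdict: the first failing condition is complementary_slackness -> comp.

comp


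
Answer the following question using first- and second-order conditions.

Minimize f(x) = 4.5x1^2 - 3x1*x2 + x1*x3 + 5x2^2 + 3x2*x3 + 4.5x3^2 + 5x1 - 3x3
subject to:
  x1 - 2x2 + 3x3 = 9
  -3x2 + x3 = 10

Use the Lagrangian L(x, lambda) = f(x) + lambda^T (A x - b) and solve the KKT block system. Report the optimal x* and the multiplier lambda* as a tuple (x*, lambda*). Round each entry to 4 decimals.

Form the Lagrangian:
  L(x, lambda) = (1/2) x^T Q x + c^T x + lambda^T (A x - b)
Stationarity (grad_x L = 0): Q x + c + A^T lambda = 0.
Primal feasibility: A x = b.

This gives the KKT block system:
  [ Q   A^T ] [ x     ]   [-c ]
  [ A    0  ] [ lambda ] = [ b ]

Solving the linear system:
  x*      = (-1.7945, -2.7436, 1.7691)
  lambda* = (1.1509, -6.3491)
  f(x*)   = 19.4264

x* = (-1.7945, -2.7436, 1.7691), lambda* = (1.1509, -6.3491)


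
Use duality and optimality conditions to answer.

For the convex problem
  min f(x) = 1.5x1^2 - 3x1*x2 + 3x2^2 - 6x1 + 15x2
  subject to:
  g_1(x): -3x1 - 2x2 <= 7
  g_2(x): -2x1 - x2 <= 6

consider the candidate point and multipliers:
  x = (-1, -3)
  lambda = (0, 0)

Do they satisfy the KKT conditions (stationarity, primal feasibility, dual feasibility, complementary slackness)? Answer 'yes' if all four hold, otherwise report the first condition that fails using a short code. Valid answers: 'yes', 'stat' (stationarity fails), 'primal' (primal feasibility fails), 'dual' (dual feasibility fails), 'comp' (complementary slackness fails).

Gradient of f: grad f(x) = Q x + c = (0, 0)
Constraint values g_i(x) = a_i^T x - b_i:
  g_1((-1, -3)) = 2
  g_2((-1, -3)) = -1
Stationarity residual: grad f(x) + sum_i lambda_i a_i = (0, 0)
  -> stationarity OK
Primal feasibility (all g_i <= 0): FAILS
Dual feasibility (all lambda_i >= 0): OK
Complementary slackness (lambda_i * g_i(x) = 0 for all i): OK

Verdict: the first failing condition is primal_feasibility -> primal.

primal


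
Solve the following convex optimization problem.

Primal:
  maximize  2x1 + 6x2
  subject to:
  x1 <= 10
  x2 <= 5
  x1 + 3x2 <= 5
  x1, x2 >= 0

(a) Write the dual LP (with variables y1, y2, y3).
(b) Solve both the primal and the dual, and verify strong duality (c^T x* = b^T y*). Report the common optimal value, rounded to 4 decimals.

The standard primal-dual pair for 'max c^T x s.t. A x <= b, x >= 0' is:
  Dual:  min b^T y  s.t.  A^T y >= c,  y >= 0.

So the dual LP is:
  minimize  10y1 + 5y2 + 5y3
  subject to:
    y1 + y3 >= 2
    y2 + 3y3 >= 6
    y1, y2, y3 >= 0

Solving the primal: x* = (5, 0).
  primal value c^T x* = 10.
Solving the dual: y* = (0, 0, 2).
  dual value b^T y* = 10.
Strong duality: c^T x* = b^T y*. Confirmed.

10


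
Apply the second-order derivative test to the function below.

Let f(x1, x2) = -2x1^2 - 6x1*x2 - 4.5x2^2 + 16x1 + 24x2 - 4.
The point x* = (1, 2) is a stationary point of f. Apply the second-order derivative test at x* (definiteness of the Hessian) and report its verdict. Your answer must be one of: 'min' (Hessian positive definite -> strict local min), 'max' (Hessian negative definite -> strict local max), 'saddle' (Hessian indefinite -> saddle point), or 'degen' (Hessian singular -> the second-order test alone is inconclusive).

Compute the Hessian H = grad^2 f:
  H = [[-4, -6], [-6, -9]]
Verify stationarity: grad f(x*) = H x* + g = (0, 0).
Eigenvalues of H: -13, 0.
H has a zero eigenvalue (singular; negative semidefinite but not definite), so H is neither positive definite, negative definite, nor indefinite. The second-order test alone is inconclusive -> degen.
(Indeed, f is constant along the null direction of H through x*, so x* is not a strict local extremum.)

degen


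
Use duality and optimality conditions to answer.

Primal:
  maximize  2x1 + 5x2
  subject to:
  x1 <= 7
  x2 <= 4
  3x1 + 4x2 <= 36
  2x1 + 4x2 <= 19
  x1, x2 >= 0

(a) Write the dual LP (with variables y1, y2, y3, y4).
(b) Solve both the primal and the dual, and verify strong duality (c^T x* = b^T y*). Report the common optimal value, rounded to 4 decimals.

The standard primal-dual pair for 'max c^T x s.t. A x <= b, x >= 0' is:
  Dual:  min b^T y  s.t.  A^T y >= c,  y >= 0.

So the dual LP is:
  minimize  7y1 + 4y2 + 36y3 + 19y4
  subject to:
    y1 + 3y3 + 2y4 >= 2
    y2 + 4y3 + 4y4 >= 5
    y1, y2, y3, y4 >= 0

Solving the primal: x* = (1.5, 4).
  primal value c^T x* = 23.
Solving the dual: y* = (0, 1, 0, 1).
  dual value b^T y* = 23.
Strong duality: c^T x* = b^T y*. Confirmed.

23


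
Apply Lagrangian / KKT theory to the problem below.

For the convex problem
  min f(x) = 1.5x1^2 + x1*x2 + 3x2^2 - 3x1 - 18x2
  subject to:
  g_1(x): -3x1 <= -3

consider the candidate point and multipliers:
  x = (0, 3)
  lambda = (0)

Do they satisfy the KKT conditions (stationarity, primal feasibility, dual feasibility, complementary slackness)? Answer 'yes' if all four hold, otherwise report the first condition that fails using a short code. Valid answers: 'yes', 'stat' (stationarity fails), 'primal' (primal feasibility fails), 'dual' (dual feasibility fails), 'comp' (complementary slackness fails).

Gradient of f: grad f(x) = Q x + c = (0, 0)
Constraint values g_i(x) = a_i^T x - b_i:
  g_1((0, 3)) = 3
Stationarity residual: grad f(x) + sum_i lambda_i a_i = (0, 0)
  -> stationarity OK
Primal feasibility (all g_i <= 0): FAILS
Dual feasibility (all lambda_i >= 0): OK
Complementary slackness (lambda_i * g_i(x) = 0 for all i): OK

Verdict: the first failing condition is primal_feasibility -> primal.

primal
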